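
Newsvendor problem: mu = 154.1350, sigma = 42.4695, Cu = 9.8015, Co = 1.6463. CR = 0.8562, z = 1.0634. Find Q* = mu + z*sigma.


CR = Cu/(Cu+Co) = 9.8015/(9.8015+1.6463) = 0.8562
z = 1.0634
Q* = 154.1350 + 1.0634 * 42.4695 = 199.2971

199.2971 units


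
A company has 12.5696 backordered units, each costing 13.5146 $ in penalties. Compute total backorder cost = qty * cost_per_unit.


Total = 12.5696 * 13.5146 = 169.8731

169.8731 $


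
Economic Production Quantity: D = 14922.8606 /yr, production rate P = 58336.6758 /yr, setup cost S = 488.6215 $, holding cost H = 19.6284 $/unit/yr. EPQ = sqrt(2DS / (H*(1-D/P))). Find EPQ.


1 - D/P = 1 - 0.2558 = 0.7442
H*(1-D/P) = 14.6073
2DS = 14583261.0613
EPQ = sqrt(998351.5015) = 999.1754

999.1754 units


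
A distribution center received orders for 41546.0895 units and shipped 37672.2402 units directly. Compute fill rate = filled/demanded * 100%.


FR = 37672.2402 / 41546.0895 * 100 = 90.6758

90.6758%


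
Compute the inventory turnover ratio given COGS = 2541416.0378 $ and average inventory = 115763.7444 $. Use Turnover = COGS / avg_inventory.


Turnover = 2541416.0378 / 115763.7444 = 21.9535

21.9535


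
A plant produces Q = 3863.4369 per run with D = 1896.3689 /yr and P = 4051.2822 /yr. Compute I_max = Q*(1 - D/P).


D/P = 0.4681
1 - D/P = 0.5319
I_max = 3863.4369 * 0.5319 = 2054.9967

2054.9967 units


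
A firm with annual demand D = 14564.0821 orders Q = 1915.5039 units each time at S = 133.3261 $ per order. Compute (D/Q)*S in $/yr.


Number of orders = D/Q = 7.6033
Cost = 7.6033 * 133.3261 = 1013.7136

1013.7136 $/yr


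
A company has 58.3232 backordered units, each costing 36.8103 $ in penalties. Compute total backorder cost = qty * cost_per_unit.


Total = 58.3232 * 36.8103 = 2146.8945

2146.8945 $


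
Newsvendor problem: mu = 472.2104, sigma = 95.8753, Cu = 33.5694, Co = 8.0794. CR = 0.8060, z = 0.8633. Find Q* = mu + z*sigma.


CR = Cu/(Cu+Co) = 33.5694/(33.5694+8.0794) = 0.8060
z = 0.8633
Q* = 472.2104 + 0.8633 * 95.8753 = 554.9795

554.9795 units


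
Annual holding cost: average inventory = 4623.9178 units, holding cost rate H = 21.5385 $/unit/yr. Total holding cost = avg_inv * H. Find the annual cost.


Cost = 4623.9178 * 21.5385 = 99592.2535

99592.2535 $/yr


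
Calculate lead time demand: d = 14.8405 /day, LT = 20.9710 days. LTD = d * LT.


LTD = 14.8405 * 20.9710 = 311.2201

311.2201 units


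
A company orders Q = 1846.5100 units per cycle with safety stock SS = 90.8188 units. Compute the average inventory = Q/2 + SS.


Q/2 = 923.2550
Avg = 923.2550 + 90.8188 = 1014.0738

1014.0738 units


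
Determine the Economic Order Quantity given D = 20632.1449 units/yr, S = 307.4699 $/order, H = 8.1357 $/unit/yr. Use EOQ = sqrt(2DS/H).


2*D*S = 2 * 20632.1449 * 307.4699 = 12687527.0584
2*D*S/H = 1559488.0660
EOQ = sqrt(1559488.0660) = 1248.7946

1248.7946 units


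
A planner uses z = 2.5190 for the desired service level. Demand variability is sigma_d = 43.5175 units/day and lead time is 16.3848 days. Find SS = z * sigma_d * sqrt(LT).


sqrt(LT) = sqrt(16.3848) = 4.0478
SS = 2.5190 * 43.5175 * 4.0478 = 443.7238

443.7238 units


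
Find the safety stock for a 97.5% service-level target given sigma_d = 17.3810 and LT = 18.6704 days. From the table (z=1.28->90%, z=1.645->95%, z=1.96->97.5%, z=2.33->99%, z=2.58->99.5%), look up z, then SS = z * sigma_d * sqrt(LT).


From the table, SL = 97.5% corresponds to z = 1.96
sqrt(LT) = sqrt(18.6704) = 4.3209
SS = 1.96 * 17.3810 * 4.3209 = 147.1999

147.1999 units


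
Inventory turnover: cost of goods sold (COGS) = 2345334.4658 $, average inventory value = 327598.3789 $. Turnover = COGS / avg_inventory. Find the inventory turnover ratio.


Turnover = 2345334.4658 / 327598.3789 = 7.1592

7.1592


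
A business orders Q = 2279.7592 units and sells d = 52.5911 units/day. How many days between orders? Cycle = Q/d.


Cycle = 2279.7592 / 52.5911 = 43.3488

43.3488 days


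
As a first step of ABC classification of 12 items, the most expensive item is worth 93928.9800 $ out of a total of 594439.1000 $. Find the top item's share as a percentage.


Top item = 93928.9800
Total = 594439.1000
Percentage = 93928.9800 / 594439.1000 * 100 = 15.8013

15.8013%


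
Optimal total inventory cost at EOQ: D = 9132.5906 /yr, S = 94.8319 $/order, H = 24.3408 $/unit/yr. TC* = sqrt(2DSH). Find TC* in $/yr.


2*D*S*H = 42161231.2110
TC* = sqrt(42161231.2110) = 6493.1680

6493.1680 $/yr


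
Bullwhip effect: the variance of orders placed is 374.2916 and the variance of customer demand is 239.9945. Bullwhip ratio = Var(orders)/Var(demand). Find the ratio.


BW = 374.2916 / 239.9945 = 1.5596

1.5596


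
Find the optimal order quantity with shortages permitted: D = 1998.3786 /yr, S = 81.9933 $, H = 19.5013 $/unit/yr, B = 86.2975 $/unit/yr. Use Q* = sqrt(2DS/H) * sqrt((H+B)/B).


sqrt(2DS/H) = 129.6317
sqrt((H+B)/B) = 1.1072
Q* = 129.6317 * 1.1072 = 143.5333

143.5333 units


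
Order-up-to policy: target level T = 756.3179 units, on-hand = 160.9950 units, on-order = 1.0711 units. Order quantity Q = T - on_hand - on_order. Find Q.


Inventory position = OH + OO = 160.9950 + 1.0711 = 162.0661
Q = 756.3179 - 162.0661 = 594.2518

594.2518 units


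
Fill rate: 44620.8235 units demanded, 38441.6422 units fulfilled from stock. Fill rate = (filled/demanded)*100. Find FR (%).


FR = 38441.6422 / 44620.8235 * 100 = 86.1518

86.1518%


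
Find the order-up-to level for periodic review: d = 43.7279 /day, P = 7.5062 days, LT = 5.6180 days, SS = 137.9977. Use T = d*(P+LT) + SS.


P + LT = 13.1242
d*(P+LT) = 43.7279 * 13.1242 = 573.8937
T = 573.8937 + 137.9977 = 711.8914

711.8914 units


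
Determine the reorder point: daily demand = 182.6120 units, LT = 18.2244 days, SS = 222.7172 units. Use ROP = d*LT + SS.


d*LT = 182.6120 * 18.2244 = 3327.9941
ROP = 3327.9941 + 222.7172 = 3550.7113

3550.7113 units


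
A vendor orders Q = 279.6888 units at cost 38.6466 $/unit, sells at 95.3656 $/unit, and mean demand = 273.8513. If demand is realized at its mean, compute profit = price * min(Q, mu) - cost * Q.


Sales at mu = min(279.6888, 273.8513) = 273.8513
Revenue = 95.3656 * 273.8513 = 26115.9935
Total cost = 38.6466 * 279.6888 = 10809.0212
Profit = 26115.9935 - 10809.0212 = 15306.9724

15306.9724 $


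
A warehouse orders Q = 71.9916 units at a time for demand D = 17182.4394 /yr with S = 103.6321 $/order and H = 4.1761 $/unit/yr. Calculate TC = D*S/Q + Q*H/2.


Ordering cost = D*S/Q = 24734.1673
Holding cost = Q*H/2 = 150.3221
TC = 24734.1673 + 150.3221 = 24884.4894

24884.4894 $/yr


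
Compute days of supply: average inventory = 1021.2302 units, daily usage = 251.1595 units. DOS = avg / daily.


DOS = 1021.2302 / 251.1595 = 4.0661

4.0661 days


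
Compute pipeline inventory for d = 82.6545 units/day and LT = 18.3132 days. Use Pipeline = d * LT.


Pipeline = 82.6545 * 18.3132 = 1513.6684

1513.6684 units


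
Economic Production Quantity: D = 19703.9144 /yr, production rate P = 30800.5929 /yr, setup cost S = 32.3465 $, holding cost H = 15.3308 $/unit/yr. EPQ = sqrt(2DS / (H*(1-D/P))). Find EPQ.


1 - D/P = 1 - 0.6397 = 0.3603
H*(1-D/P) = 5.5233
2DS = 1274705.3343
EPQ = sqrt(230786.8493) = 480.4028

480.4028 units


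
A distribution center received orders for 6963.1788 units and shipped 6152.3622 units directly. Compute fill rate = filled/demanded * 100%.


FR = 6152.3622 / 6963.1788 * 100 = 88.3557

88.3557%


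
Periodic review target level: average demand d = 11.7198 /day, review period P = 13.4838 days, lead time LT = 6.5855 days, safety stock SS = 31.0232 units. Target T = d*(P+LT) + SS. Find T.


P + LT = 20.0693
d*(P+LT) = 11.7198 * 20.0693 = 235.2082
T = 235.2082 + 31.0232 = 266.2314

266.2314 units


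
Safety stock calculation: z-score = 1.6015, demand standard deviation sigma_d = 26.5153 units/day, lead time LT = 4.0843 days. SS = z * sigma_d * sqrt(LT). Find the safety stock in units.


sqrt(LT) = sqrt(4.0843) = 2.0210
SS = 1.6015 * 26.5153 * 2.0210 = 85.8188

85.8188 units


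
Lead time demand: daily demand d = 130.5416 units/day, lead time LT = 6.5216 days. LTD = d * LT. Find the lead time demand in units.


LTD = 130.5416 * 6.5216 = 851.3401

851.3401 units


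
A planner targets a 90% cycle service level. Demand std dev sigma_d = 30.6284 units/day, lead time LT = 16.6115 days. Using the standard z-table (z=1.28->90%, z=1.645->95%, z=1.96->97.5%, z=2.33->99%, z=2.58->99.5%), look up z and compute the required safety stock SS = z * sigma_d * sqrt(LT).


From the table, SL = 90% corresponds to z = 1.28
sqrt(LT) = sqrt(16.6115) = 4.0757
SS = 1.28 * 30.6284 * 4.0757 = 159.7860

159.7860 units


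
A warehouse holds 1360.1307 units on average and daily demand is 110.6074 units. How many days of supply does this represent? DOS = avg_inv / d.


DOS = 1360.1307 / 110.6074 = 12.2969

12.2969 days


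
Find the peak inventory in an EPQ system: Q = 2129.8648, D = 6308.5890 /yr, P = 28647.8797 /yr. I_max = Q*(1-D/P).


D/P = 0.2202
1 - D/P = 0.7798
I_max = 2129.8648 * 0.7798 = 1660.8443

1660.8443 units


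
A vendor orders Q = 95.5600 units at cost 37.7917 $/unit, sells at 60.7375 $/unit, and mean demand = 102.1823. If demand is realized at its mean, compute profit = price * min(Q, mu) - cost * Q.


Sales at mu = min(95.5600, 102.1823) = 95.5600
Revenue = 60.7375 * 95.5600 = 5804.0755
Total cost = 37.7917 * 95.5600 = 3611.3749
Profit = 5804.0755 - 3611.3749 = 2192.7006

2192.7006 $


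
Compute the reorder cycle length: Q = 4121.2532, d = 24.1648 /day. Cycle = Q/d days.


Cycle = 4121.2532 / 24.1648 = 170.5478

170.5478 days


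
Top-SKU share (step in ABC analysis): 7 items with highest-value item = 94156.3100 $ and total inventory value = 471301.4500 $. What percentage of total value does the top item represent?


Top item = 94156.3100
Total = 471301.4500
Percentage = 94156.3100 / 471301.4500 * 100 = 19.9779

19.9779%


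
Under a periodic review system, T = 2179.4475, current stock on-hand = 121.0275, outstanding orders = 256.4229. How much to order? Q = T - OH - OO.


Inventory position = OH + OO = 121.0275 + 256.4229 = 377.4504
Q = 2179.4475 - 377.4504 = 1801.9971

1801.9971 units


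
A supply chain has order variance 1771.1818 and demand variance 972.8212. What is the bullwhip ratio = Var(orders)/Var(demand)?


BW = 1771.1818 / 972.8212 = 1.8207

1.8207


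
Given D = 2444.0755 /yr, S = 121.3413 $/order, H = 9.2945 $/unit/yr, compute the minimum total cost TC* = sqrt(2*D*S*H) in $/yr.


2*D*S*H = 5512889.5112
TC* = sqrt(5512889.5112) = 2347.9543

2347.9543 $/yr


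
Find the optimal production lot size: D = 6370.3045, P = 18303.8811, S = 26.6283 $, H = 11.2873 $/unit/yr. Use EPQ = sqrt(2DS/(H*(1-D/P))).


1 - D/P = 1 - 0.3480 = 0.6520
H*(1-D/P) = 7.3590
2DS = 339260.7586
EPQ = sqrt(46101.6131) = 214.7129

214.7129 units


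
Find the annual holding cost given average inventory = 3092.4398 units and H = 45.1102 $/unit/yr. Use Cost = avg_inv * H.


Cost = 3092.4398 * 45.1102 = 139500.5779

139500.5779 $/yr


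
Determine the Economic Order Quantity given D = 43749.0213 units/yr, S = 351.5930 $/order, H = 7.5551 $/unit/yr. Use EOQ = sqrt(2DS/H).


2*D*S = 2 * 43749.0213 * 351.5930 = 30763699.2919
2*D*S/H = 4071911.5951
EOQ = sqrt(4071911.5951) = 2017.8978

2017.8978 units


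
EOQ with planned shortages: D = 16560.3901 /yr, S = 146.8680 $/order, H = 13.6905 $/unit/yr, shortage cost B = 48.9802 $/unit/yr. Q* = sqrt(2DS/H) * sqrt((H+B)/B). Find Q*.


sqrt(2DS/H) = 596.0795
sqrt((H+B)/B) = 1.1312
Q* = 596.0795 * 1.1312 = 674.2582

674.2582 units


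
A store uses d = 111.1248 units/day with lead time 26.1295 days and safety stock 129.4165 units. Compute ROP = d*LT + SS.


d*LT = 111.1248 * 26.1295 = 2903.6355
ROP = 2903.6355 + 129.4165 = 3033.0520

3033.0520 units


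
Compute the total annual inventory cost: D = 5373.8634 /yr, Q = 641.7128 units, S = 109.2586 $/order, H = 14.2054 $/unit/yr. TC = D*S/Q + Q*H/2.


Ordering cost = D*S/Q = 914.9588
Holding cost = Q*H/2 = 4557.8935
TC = 914.9588 + 4557.8935 = 5472.8523

5472.8523 $/yr


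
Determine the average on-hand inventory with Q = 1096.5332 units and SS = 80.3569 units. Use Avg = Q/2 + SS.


Q/2 = 548.2666
Avg = 548.2666 + 80.3569 = 628.6235

628.6235 units


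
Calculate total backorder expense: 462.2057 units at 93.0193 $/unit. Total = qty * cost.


Total = 462.2057 * 93.0193 = 42994.0507

42994.0507 $


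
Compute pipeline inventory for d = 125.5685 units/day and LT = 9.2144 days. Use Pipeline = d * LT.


Pipeline = 125.5685 * 9.2144 = 1157.0384

1157.0384 units


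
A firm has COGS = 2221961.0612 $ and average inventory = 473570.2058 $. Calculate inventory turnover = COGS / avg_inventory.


Turnover = 2221961.0612 / 473570.2058 = 4.6919

4.6919


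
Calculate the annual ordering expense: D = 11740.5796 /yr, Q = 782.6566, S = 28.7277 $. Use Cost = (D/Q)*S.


Number of orders = D/Q = 15.0009
Cost = 15.0009 * 28.7277 = 430.9423

430.9423 $/yr


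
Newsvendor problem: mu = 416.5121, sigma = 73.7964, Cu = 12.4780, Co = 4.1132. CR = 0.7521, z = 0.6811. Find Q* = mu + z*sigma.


CR = Cu/(Cu+Co) = 12.4780/(12.4780+4.1132) = 0.7521
z = 0.6811
Q* = 416.5121 + 0.6811 * 73.7964 = 466.7748

466.7748 units


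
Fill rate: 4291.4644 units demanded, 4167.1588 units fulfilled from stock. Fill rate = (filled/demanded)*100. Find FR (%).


FR = 4167.1588 / 4291.4644 * 100 = 97.1034

97.1034%


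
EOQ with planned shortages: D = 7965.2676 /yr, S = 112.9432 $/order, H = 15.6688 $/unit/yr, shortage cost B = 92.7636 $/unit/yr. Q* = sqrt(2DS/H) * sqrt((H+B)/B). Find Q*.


sqrt(2DS/H) = 338.8655
sqrt((H+B)/B) = 1.0812
Q* = 338.8655 * 1.0812 = 366.3685

366.3685 units


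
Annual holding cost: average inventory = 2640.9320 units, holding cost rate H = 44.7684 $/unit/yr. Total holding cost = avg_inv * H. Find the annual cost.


Cost = 2640.9320 * 44.7684 = 118230.3001

118230.3001 $/yr


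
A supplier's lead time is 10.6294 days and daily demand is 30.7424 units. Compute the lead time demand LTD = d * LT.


LTD = 30.7424 * 10.6294 = 326.7733

326.7733 units


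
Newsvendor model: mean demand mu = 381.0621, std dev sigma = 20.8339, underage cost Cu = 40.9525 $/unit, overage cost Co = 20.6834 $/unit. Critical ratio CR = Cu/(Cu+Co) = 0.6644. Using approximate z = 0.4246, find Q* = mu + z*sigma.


CR = Cu/(Cu+Co) = 40.9525/(40.9525+20.6834) = 0.6644
z = 0.4246
Q* = 381.0621 + 0.4246 * 20.8339 = 389.9082

389.9082 units


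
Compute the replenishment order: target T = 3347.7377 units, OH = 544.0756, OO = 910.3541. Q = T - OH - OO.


Inventory position = OH + OO = 544.0756 + 910.3541 = 1454.4297
Q = 3347.7377 - 1454.4297 = 1893.3080

1893.3080 units


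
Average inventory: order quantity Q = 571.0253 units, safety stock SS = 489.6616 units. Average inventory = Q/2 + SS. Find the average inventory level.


Q/2 = 285.5127
Avg = 285.5127 + 489.6616 = 775.1743

775.1743 units


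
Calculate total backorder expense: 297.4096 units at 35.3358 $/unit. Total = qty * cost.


Total = 297.4096 * 35.3358 = 10509.2061

10509.2061 $


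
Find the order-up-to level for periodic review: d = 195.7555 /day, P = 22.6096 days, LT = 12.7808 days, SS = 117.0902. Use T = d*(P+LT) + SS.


P + LT = 35.3904
d*(P+LT) = 195.7555 * 35.3904 = 6927.8654
T = 6927.8654 + 117.0902 = 7044.9556

7044.9556 units


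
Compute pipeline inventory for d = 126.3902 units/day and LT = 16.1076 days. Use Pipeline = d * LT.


Pipeline = 126.3902 * 16.1076 = 2035.8428

2035.8428 units


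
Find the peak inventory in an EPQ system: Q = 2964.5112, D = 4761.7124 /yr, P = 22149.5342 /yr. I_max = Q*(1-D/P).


D/P = 0.2150
1 - D/P = 0.7850
I_max = 2964.5112 * 0.7850 = 2327.1998

2327.1998 units


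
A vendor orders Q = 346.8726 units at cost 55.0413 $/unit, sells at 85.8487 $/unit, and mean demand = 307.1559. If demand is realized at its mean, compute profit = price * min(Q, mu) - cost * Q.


Sales at mu = min(346.8726, 307.1559) = 307.1559
Revenue = 85.8487 * 307.1559 = 26368.9347
Total cost = 55.0413 * 346.8726 = 19092.3188
Profit = 26368.9347 - 19092.3188 = 7276.6159

7276.6159 $


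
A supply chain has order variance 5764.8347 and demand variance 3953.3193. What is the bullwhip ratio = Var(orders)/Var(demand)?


BW = 5764.8347 / 3953.3193 = 1.4582

1.4582


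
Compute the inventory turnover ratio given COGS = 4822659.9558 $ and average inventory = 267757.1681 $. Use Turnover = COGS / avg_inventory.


Turnover = 4822659.9558 / 267757.1681 = 18.0113

18.0113


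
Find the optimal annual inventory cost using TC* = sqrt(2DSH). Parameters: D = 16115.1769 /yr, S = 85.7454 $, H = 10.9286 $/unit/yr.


2*D*S*H = 30202328.9990
TC* = sqrt(30202328.9990) = 5495.6646

5495.6646 $/yr


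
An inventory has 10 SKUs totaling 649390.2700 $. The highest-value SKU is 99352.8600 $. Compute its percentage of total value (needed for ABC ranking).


Top item = 99352.8600
Total = 649390.2700
Percentage = 99352.8600 / 649390.2700 * 100 = 15.2994

15.2994%


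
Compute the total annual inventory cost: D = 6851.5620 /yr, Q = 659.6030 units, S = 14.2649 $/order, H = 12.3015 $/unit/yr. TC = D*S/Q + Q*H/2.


Ordering cost = D*S/Q = 148.1753
Holding cost = Q*H/2 = 4057.0532
TC = 148.1753 + 4057.0532 = 4205.2284

4205.2284 $/yr


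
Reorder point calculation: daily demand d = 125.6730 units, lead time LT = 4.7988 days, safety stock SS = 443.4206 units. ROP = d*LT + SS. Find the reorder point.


d*LT = 125.6730 * 4.7988 = 603.0796
ROP = 603.0796 + 443.4206 = 1046.5002

1046.5002 units


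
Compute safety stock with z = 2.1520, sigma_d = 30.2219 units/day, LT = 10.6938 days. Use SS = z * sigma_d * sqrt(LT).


sqrt(LT) = sqrt(10.6938) = 3.2701
SS = 2.1520 * 30.2219 * 3.2701 = 212.6817

212.6817 units


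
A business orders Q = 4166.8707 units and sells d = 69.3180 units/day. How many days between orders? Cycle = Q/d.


Cycle = 4166.8707 / 69.3180 = 60.1124

60.1124 days


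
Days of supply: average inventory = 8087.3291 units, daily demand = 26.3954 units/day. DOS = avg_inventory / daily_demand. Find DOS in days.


DOS = 8087.3291 / 26.3954 = 306.3916

306.3916 days


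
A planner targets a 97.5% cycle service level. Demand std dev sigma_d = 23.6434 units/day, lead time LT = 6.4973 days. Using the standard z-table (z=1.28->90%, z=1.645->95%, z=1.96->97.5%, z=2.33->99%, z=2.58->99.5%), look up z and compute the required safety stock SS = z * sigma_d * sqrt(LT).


From the table, SL = 97.5% corresponds to z = 1.96
sqrt(LT) = sqrt(6.4973) = 2.5490
SS = 1.96 * 23.6434 * 2.5490 = 118.1225

118.1225 units


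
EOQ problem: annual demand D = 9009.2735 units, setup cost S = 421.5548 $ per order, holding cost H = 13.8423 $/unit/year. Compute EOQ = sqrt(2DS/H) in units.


2*D*S = 2 * 9009.2735 * 421.5548 = 7595804.9769
2*D*S/H = 548738.6473
EOQ = sqrt(548738.6473) = 740.7690

740.7690 units


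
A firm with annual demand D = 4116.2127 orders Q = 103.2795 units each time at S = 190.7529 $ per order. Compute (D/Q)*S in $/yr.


Number of orders = D/Q = 39.8551
Cost = 39.8551 * 190.7529 = 7602.4720

7602.4720 $/yr


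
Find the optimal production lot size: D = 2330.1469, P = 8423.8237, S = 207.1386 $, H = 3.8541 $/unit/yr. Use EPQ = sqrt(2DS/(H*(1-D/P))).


1 - D/P = 1 - 0.2766 = 0.7234
H*(1-D/P) = 2.7880
2DS = 965326.7333
EPQ = sqrt(346243.1639) = 588.4243

588.4243 units


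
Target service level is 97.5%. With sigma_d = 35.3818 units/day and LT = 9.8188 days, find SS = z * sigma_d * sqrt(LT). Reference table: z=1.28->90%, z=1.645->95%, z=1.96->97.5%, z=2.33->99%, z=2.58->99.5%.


From the table, SL = 97.5% corresponds to z = 1.96
sqrt(LT) = sqrt(9.8188) = 3.1335
SS = 1.96 * 35.3818 * 3.1335 = 217.3027

217.3027 units


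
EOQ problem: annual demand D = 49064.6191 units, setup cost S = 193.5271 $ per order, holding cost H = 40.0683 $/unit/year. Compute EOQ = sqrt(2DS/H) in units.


2*D*S = 2 * 49064.6191 * 193.5271 = 18990666.8941
2*D*S/H = 473957.3901
EOQ = sqrt(473957.3901) = 688.4456

688.4456 units


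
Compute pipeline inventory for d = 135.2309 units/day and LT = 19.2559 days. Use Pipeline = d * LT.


Pipeline = 135.2309 * 19.2559 = 2603.9927

2603.9927 units


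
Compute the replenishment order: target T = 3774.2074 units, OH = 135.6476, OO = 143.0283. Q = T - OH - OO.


Inventory position = OH + OO = 135.6476 + 143.0283 = 278.6759
Q = 3774.2074 - 278.6759 = 3495.5315

3495.5315 units


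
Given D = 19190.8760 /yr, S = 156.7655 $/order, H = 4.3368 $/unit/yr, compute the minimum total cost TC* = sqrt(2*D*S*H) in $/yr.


2*D*S*H = 26094241.7268
TC* = sqrt(26094241.7268) = 5108.2523

5108.2523 $/yr


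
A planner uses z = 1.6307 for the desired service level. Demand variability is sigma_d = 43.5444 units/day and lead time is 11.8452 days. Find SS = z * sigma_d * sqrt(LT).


sqrt(LT) = sqrt(11.8452) = 3.4417
SS = 1.6307 * 43.5444 * 3.4417 = 244.3867

244.3867 units


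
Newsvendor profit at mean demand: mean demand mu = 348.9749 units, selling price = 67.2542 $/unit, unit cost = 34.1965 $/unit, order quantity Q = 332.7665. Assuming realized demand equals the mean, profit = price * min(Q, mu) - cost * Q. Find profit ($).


Sales at mu = min(332.7665, 348.9749) = 332.7665
Revenue = 67.2542 * 332.7665 = 22379.9447
Total cost = 34.1965 * 332.7665 = 11379.4496
Profit = 22379.9447 - 11379.4496 = 11000.4951

11000.4951 $


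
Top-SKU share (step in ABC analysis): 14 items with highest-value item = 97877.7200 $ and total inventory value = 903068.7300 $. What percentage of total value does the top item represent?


Top item = 97877.7200
Total = 903068.7300
Percentage = 97877.7200 / 903068.7300 * 100 = 10.8383

10.8383%


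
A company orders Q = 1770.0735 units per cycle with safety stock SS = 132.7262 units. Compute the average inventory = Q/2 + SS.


Q/2 = 885.0367
Avg = 885.0367 + 132.7262 = 1017.7630

1017.7630 units


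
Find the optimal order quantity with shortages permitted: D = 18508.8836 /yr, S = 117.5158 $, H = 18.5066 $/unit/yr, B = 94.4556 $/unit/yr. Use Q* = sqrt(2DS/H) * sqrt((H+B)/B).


sqrt(2DS/H) = 484.8305
sqrt((H+B)/B) = 1.0936
Q* = 484.8305 * 1.0936 = 530.2036

530.2036 units


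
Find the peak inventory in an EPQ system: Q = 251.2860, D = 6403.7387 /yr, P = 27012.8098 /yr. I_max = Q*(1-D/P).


D/P = 0.2371
1 - D/P = 0.7629
I_max = 251.2860 * 0.7629 = 191.7154

191.7154 units


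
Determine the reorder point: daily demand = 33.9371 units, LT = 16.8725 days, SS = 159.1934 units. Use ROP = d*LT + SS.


d*LT = 33.9371 * 16.8725 = 572.6037
ROP = 572.6037 + 159.1934 = 731.7971

731.7971 units


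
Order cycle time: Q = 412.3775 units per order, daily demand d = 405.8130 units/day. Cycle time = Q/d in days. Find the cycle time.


Cycle = 412.3775 / 405.8130 = 1.0162

1.0162 days


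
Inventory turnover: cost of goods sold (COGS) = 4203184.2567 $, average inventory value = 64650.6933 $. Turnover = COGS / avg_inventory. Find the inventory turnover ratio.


Turnover = 4203184.2567 / 64650.6933 = 65.0138

65.0138


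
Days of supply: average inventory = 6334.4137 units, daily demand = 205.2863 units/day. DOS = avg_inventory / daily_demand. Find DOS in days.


DOS = 6334.4137 / 205.2863 = 30.8565

30.8565 days


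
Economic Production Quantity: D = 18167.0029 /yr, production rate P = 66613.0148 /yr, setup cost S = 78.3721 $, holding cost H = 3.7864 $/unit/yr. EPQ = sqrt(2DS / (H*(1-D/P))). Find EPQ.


1 - D/P = 1 - 0.2727 = 0.7273
H*(1-D/P) = 2.7538
2DS = 2847572.3360
EPQ = sqrt(1034068.5547) = 1016.8916

1016.8916 units


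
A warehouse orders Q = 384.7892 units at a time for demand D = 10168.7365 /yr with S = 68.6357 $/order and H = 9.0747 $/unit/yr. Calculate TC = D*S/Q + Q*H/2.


Ordering cost = D*S/Q = 1813.8200
Holding cost = Q*H/2 = 1745.9233
TC = 1813.8200 + 1745.9233 = 3559.7433

3559.7433 $/yr


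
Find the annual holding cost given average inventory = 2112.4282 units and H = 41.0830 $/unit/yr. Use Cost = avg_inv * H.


Cost = 2112.4282 * 41.0830 = 86784.8877

86784.8877 $/yr


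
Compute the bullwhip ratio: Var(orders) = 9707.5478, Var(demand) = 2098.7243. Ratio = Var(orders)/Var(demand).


BW = 9707.5478 / 2098.7243 = 4.6255

4.6255


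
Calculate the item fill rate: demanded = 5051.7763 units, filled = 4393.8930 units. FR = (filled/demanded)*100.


FR = 4393.8930 / 5051.7763 * 100 = 86.9772

86.9772%


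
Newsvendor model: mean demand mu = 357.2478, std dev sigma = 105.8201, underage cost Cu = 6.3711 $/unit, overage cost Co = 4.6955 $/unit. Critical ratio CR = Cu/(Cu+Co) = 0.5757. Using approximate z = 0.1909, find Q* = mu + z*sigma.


CR = Cu/(Cu+Co) = 6.3711/(6.3711+4.6955) = 0.5757
z = 0.1909
Q* = 357.2478 + 0.1909 * 105.8201 = 377.4489

377.4489 units


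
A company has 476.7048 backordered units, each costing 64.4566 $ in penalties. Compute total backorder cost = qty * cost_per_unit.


Total = 476.7048 * 64.4566 = 30726.7706

30726.7706 $


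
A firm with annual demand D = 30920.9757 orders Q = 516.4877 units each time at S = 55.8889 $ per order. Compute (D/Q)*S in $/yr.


Number of orders = D/Q = 59.8678
Cost = 59.8678 * 55.8889 = 3345.9448

3345.9448 $/yr


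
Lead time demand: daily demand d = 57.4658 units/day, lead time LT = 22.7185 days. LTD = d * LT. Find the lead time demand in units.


LTD = 57.4658 * 22.7185 = 1305.5368

1305.5368 units


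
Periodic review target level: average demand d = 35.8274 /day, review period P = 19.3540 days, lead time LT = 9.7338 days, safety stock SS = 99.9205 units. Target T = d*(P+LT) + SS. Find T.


P + LT = 29.0878
d*(P+LT) = 35.8274 * 29.0878 = 1042.1402
T = 1042.1402 + 99.9205 = 1142.0607

1142.0607 units


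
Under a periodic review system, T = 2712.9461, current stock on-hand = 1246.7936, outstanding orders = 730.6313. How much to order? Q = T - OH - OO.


Inventory position = OH + OO = 1246.7936 + 730.6313 = 1977.4249
Q = 2712.9461 - 1977.4249 = 735.5212

735.5212 units


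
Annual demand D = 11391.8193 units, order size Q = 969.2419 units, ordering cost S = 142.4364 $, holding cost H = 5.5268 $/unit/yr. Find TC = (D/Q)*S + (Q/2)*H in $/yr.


Ordering cost = D*S/Q = 1674.1019
Holding cost = Q*H/2 = 2678.4031
TC = 1674.1019 + 2678.4031 = 4352.5050

4352.5050 $/yr


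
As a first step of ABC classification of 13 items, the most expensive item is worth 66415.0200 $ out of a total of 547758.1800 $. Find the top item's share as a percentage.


Top item = 66415.0200
Total = 547758.1800
Percentage = 66415.0200 / 547758.1800 * 100 = 12.1249

12.1249%


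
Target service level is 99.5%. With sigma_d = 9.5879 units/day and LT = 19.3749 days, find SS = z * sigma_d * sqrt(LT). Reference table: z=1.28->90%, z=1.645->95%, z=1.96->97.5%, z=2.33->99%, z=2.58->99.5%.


From the table, SL = 99.5% corresponds to z = 2.58
sqrt(LT) = sqrt(19.3749) = 4.4017
SS = 2.58 * 9.5879 * 4.4017 = 108.8837

108.8837 units


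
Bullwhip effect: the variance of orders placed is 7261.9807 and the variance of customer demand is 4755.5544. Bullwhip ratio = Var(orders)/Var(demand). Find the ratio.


BW = 7261.9807 / 4755.5544 = 1.5271

1.5271


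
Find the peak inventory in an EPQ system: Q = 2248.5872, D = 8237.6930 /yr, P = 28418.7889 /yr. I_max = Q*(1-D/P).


D/P = 0.2899
1 - D/P = 0.7101
I_max = 2248.5872 * 0.7101 = 1596.7941

1596.7941 units


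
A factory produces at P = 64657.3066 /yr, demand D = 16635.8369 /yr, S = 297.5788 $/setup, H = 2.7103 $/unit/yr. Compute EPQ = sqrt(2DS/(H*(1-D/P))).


1 - D/P = 1 - 0.2573 = 0.7427
H*(1-D/P) = 2.0130
2DS = 9900944.7634
EPQ = sqrt(4918599.1958) = 2217.7915

2217.7915 units


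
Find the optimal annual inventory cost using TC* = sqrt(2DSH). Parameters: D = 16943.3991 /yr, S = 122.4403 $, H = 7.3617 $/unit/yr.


2*D*S*H = 30544501.1556
TC* = sqrt(30544501.1556) = 5526.7080

5526.7080 $/yr


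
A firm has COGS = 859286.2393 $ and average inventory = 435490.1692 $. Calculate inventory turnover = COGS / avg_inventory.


Turnover = 859286.2393 / 435490.1692 = 1.9731

1.9731


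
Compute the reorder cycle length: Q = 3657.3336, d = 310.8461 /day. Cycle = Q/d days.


Cycle = 3657.3336 / 310.8461 = 11.7657

11.7657 days


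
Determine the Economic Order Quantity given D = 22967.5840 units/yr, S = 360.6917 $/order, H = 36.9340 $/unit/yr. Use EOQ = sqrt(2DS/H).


2*D*S = 2 * 22967.5840 * 360.6917 = 16568433.8357
2*D*S/H = 448595.7068
EOQ = sqrt(448595.7068) = 669.7729

669.7729 units


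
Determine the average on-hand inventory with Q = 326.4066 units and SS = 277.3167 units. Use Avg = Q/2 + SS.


Q/2 = 163.2033
Avg = 163.2033 + 277.3167 = 440.5200

440.5200 units


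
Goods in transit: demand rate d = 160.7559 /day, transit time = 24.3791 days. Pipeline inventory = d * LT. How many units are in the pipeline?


Pipeline = 160.7559 * 24.3791 = 3919.0842

3919.0842 units


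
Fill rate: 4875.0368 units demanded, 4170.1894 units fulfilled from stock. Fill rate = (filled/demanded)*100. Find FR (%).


FR = 4170.1894 / 4875.0368 * 100 = 85.5417

85.5417%


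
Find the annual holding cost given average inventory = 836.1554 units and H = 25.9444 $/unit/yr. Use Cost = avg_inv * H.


Cost = 836.1554 * 25.9444 = 21693.5502

21693.5502 $/yr


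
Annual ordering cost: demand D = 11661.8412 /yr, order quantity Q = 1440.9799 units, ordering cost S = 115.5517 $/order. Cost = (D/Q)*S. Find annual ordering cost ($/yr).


Number of orders = D/Q = 8.0930
Cost = 8.0930 * 115.5517 = 935.1592

935.1592 $/yr


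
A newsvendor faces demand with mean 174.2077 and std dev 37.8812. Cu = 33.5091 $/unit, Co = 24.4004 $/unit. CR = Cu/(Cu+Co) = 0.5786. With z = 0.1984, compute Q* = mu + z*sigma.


CR = Cu/(Cu+Co) = 33.5091/(33.5091+24.4004) = 0.5786
z = 0.1984
Q* = 174.2077 + 0.1984 * 37.8812 = 181.7233

181.7233 units


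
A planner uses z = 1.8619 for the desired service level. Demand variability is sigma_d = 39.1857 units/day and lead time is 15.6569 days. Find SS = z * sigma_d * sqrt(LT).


sqrt(LT) = sqrt(15.6569) = 3.9569
SS = 1.8619 * 39.1857 * 3.9569 = 288.6934

288.6934 units


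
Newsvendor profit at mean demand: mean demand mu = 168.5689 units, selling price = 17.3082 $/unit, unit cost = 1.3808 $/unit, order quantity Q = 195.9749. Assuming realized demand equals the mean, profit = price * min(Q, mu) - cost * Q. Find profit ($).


Sales at mu = min(195.9749, 168.5689) = 168.5689
Revenue = 17.3082 * 168.5689 = 2917.6242
Total cost = 1.3808 * 195.9749 = 270.6021
Profit = 2917.6242 - 270.6021 = 2647.0221

2647.0221 $


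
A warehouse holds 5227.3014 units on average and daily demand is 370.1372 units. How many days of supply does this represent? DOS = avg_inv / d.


DOS = 5227.3014 / 370.1372 = 14.1226

14.1226 days


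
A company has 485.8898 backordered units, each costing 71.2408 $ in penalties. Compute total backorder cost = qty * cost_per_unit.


Total = 485.8898 * 71.2408 = 34615.1781

34615.1781 $


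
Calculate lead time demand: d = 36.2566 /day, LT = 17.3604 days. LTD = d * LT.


LTD = 36.2566 * 17.3604 = 629.4291

629.4291 units


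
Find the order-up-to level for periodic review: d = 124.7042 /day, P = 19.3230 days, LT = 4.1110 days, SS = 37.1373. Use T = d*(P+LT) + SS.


P + LT = 23.4340
d*(P+LT) = 124.7042 * 23.4340 = 2922.3182
T = 2922.3182 + 37.1373 = 2959.4555

2959.4555 units


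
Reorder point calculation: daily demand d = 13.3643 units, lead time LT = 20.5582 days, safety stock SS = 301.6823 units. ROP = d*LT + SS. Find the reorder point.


d*LT = 13.3643 * 20.5582 = 274.7460
ROP = 274.7460 + 301.6823 = 576.4283

576.4283 units


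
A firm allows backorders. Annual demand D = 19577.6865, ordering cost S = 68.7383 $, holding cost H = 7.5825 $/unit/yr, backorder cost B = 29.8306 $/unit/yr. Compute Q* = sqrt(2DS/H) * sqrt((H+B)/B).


sqrt(2DS/H) = 595.7840
sqrt((H+B)/B) = 1.1199
Q* = 595.7840 * 1.1199 = 667.2210

667.2210 units


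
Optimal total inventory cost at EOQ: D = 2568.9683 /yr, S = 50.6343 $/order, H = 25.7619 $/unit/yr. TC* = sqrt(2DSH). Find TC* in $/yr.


2*D*S*H = 6702108.3013
TC* = sqrt(6702108.3013) = 2588.8430

2588.8430 $/yr


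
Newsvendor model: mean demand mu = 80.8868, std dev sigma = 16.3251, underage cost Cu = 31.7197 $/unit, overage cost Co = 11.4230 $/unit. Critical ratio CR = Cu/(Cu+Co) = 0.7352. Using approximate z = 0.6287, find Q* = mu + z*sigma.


CR = Cu/(Cu+Co) = 31.7197/(31.7197+11.4230) = 0.7352
z = 0.6287
Q* = 80.8868 + 0.6287 * 16.3251 = 91.1504

91.1504 units


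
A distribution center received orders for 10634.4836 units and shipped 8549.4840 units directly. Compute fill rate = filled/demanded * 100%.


FR = 8549.4840 / 10634.4836 * 100 = 80.3940

80.3940%


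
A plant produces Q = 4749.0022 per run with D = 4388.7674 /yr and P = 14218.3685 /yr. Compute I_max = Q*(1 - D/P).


D/P = 0.3087
1 - D/P = 0.6913
I_max = 4749.0022 * 0.6913 = 3283.1332

3283.1332 units


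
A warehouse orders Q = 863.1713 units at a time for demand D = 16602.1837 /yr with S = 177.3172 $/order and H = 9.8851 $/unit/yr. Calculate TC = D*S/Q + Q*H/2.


Ordering cost = D*S/Q = 3410.5081
Holding cost = Q*H/2 = 4266.2673
TC = 3410.5081 + 4266.2673 = 7676.7754

7676.7754 $/yr


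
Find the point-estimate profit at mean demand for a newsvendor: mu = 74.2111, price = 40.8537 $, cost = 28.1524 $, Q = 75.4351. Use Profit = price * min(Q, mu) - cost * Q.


Sales at mu = min(75.4351, 74.2111) = 74.2111
Revenue = 40.8537 * 74.2111 = 3031.7980
Total cost = 28.1524 * 75.4351 = 2123.6791
Profit = 3031.7980 - 2123.6791 = 908.1189

908.1189 $


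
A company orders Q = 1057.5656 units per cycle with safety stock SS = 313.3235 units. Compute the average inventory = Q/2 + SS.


Q/2 = 528.7828
Avg = 528.7828 + 313.3235 = 842.1063

842.1063 units


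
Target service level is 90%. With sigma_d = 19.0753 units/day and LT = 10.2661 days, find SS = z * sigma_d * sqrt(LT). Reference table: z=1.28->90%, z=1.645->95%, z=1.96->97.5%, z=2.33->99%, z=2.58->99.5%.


From the table, SL = 90% corresponds to z = 1.28
sqrt(LT) = sqrt(10.2661) = 3.2041
SS = 1.28 * 19.0753 * 3.2041 = 78.2319

78.2319 units


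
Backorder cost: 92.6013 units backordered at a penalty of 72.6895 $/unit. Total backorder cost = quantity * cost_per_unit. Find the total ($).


Total = 92.6013 * 72.6895 = 6731.1422

6731.1422 $


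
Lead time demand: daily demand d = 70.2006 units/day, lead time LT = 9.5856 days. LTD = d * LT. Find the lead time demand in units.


LTD = 70.2006 * 9.5856 = 672.9149

672.9149 units


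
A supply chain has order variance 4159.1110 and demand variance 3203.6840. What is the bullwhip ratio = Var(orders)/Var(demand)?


BW = 4159.1110 / 3203.6840 = 1.2982

1.2982


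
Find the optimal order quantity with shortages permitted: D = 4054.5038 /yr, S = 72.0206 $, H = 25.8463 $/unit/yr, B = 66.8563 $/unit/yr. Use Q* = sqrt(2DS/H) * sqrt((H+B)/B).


sqrt(2DS/H) = 150.3187
sqrt((H+B)/B) = 1.1775
Q* = 150.3187 * 1.1775 = 177.0059

177.0059 units


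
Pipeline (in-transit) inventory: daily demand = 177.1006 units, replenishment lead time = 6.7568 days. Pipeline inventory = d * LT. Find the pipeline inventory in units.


Pipeline = 177.1006 * 6.7568 = 1196.6333

1196.6333 units


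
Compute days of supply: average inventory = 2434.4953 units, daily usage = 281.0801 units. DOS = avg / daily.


DOS = 2434.4953 / 281.0801 = 8.6612

8.6612 days


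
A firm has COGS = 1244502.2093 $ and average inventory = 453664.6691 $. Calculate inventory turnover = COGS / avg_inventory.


Turnover = 1244502.2093 / 453664.6691 = 2.7432

2.7432


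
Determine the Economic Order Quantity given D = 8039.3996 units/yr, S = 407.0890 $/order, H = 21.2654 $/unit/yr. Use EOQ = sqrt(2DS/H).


2*D*S = 2 * 8039.3996 * 407.0890 = 6545502.2875
2*D*S/H = 307800.5722
EOQ = sqrt(307800.5722) = 554.7978

554.7978 units


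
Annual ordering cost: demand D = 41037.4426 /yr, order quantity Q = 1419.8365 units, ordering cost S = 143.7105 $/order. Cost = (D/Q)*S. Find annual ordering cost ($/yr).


Number of orders = D/Q = 28.9029
Cost = 28.9029 * 143.7105 = 4153.6553

4153.6553 $/yr


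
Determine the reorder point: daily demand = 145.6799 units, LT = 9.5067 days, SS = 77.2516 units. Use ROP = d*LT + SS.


d*LT = 145.6799 * 9.5067 = 1384.9351
ROP = 1384.9351 + 77.2516 = 1462.1867

1462.1867 units


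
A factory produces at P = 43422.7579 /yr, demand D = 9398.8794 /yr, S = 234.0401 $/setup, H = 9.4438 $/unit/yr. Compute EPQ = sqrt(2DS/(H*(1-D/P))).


1 - D/P = 1 - 0.2165 = 0.7835
H*(1-D/P) = 7.3997
2DS = 4399429.3493
EPQ = sqrt(594542.8369) = 771.0660

771.0660 units


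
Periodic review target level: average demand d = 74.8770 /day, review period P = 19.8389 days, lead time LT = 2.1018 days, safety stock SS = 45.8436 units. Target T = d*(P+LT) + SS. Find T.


P + LT = 21.9407
d*(P+LT) = 74.8770 * 21.9407 = 1642.8538
T = 1642.8538 + 45.8436 = 1688.6974

1688.6974 units


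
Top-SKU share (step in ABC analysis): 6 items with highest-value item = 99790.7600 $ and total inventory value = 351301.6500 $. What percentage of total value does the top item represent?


Top item = 99790.7600
Total = 351301.6500
Percentage = 99790.7600 / 351301.6500 * 100 = 28.4060

28.4060%


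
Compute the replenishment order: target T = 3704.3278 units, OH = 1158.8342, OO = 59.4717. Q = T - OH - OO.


Inventory position = OH + OO = 1158.8342 + 59.4717 = 1218.3059
Q = 3704.3278 - 1218.3059 = 2486.0219

2486.0219 units


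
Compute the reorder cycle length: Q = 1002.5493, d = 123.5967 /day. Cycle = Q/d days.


Cycle = 1002.5493 / 123.5967 = 8.1115

8.1115 days


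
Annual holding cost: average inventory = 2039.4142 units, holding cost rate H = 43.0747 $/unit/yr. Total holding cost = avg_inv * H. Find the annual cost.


Cost = 2039.4142 * 43.0747 = 87847.1548

87847.1548 $/yr


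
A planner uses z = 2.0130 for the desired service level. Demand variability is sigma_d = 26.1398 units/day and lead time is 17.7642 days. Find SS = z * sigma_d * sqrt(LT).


sqrt(LT) = sqrt(17.7642) = 4.2148
SS = 2.0130 * 26.1398 * 4.2148 = 221.7782

221.7782 units


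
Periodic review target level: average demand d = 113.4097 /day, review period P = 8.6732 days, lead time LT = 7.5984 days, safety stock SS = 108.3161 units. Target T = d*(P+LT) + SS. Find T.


P + LT = 16.2716
d*(P+LT) = 113.4097 * 16.2716 = 1845.3573
T = 1845.3573 + 108.3161 = 1953.6734

1953.6734 units


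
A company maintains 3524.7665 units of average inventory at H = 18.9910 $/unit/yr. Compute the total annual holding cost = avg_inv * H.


Cost = 3524.7665 * 18.9910 = 66938.8406

66938.8406 $/yr


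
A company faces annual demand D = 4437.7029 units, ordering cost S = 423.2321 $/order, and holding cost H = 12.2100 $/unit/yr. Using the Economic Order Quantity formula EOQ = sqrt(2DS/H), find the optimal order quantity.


2*D*S = 2 * 4437.7029 * 423.2321 = 3756356.6351
2*D*S/H = 307645.9161
EOQ = sqrt(307645.9161) = 554.6584

554.6584 units


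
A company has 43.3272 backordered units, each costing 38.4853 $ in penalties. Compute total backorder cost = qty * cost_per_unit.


Total = 43.3272 * 38.4853 = 1667.4603

1667.4603 $


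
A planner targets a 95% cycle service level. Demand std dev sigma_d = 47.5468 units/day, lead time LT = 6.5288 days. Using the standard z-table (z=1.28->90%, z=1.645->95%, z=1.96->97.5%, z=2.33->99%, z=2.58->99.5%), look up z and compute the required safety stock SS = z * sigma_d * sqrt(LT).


From the table, SL = 95% corresponds to z = 1.645
sqrt(LT) = sqrt(6.5288) = 2.5552
SS = 1.645 * 47.5468 * 2.5552 = 199.8499

199.8499 units
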